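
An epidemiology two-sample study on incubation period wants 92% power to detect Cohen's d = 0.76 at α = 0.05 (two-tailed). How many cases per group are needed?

z_{α/2} = 1.96, z_β = Φ⁻¹(0.92) = 1.405. For medium effect (d = 0.76): n per group = 2(z_{α/2} + z_β)²/d² = 2(1.96 + 1.405)²/0.76² = 39.2 → 40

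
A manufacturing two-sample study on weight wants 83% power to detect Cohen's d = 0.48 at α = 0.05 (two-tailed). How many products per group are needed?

z_{α/2} = 1.96, z_β = Φ⁻¹(0.83) = 0.954. For small effect (d = 0.48): n per group = 2(z_{α/2} + z_β)²/d² = 2(1.96 + 0.954)²/0.48² = 73.7 → 74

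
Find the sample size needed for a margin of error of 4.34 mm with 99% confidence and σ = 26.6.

n = (z*σ/E)² = (2.576×26.6/4.34)² = 249.3 → n = 250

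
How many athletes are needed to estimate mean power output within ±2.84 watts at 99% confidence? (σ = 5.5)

n = (z*σ/E)² = (2.576×5.5/2.84)² = 24.9 → n = 25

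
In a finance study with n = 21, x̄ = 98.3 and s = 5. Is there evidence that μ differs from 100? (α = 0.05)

t = (x̄ - μ₀)/(s/√n) = (98.3 - 100)/(5/√21) = -1.558. df = 20, critical t = ±2.086. Fail to reject H₀.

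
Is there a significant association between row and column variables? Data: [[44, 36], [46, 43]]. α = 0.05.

χ² = 0.186. df = 1, critical = 3.841. Fail to reject H₀. No evidence of dependence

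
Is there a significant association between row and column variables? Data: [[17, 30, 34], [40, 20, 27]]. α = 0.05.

χ² = 11.885. df = 2, critical = 5.991. Reject H₀. Variables are dependent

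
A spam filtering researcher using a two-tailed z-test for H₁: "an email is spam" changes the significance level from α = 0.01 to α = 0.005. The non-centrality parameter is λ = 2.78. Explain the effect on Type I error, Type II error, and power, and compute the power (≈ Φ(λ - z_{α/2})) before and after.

Decreasing α from 0.01 to 0.005:
• Type I error rate decreases (α is the Type I rate by definition).
• Critical value moves from z_{α/2} = 2.576 to 2.807, so power = Φ(λ - z_{α/2}) goes from Φ(2.78 - 2.576) = 0.581 to Φ(2.78 - 2.807) = 0.489.
• Type II error rate β = 1 - power therefore increases (0.419 → 0.511).
Appropriate when false positives are costly — here, a legitimate email is sent to the spam folder and the user misses it.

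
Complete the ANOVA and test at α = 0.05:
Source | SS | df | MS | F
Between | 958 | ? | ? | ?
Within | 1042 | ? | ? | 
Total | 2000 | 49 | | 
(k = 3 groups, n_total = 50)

df_between = 2, df_within = 47. MS_between = 479.0, MS_within = 22.17. F = 21.606, F_crit ≈ 3.195. Reject H₀.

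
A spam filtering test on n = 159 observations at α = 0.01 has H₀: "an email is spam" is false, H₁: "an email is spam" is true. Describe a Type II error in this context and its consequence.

Type II error: failing to reject H₀ when it is false — concluding that an email is spam is not supported when in fact it is. Consequence: a spam email lands in the inbox.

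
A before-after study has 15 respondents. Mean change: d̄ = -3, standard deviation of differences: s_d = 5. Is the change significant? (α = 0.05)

t = d̄/(s_d/√n) = -3/(5/√15) = -2.324. df = 14, critical t = ±2.145. Reject H₀.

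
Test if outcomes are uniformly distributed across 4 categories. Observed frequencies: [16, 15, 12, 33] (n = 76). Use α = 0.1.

Expected = 19 each. χ² = Σ(O-E)²/E = 14.211. df = 3, critical value = 6.251. Reject H₀.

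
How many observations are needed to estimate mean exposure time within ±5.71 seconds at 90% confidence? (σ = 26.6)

n = (z*σ/E)² = (1.645×26.6/5.71)² = 58.7 → n = 59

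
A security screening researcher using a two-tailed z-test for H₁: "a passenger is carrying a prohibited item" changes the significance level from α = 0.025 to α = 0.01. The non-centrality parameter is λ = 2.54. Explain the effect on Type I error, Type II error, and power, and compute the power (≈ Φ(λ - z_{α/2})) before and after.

Decreasing α from 0.025 to 0.01:
• Type I error rate decreases (α is the Type I rate by definition).
• Critical value moves from z_{α/2} = 2.241 to 2.576, so power = Φ(λ - z_{α/2}) goes from Φ(2.54 - 2.241) = 0.618 to Φ(2.54 - 2.576) = 0.486.
• Type II error rate β = 1 - power therefore increases (0.382 → 0.514).
Appropriate when false positives are costly — here, detaining an innocent passenger — delay and inconvenience.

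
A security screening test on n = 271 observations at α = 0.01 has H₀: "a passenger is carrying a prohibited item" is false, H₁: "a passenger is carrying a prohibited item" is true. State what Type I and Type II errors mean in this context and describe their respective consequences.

Type I (false positive): concluding that a passenger is carrying a prohibited item when it is not — detaining an innocent passenger — delay and inconvenience. Type II (false negative): failing to conclude that a passenger is carrying a prohibited item when it is — letting a prohibited item through — security breach. Which is costlier depends on domain priorities and is a judgement call rather than a statistical fact.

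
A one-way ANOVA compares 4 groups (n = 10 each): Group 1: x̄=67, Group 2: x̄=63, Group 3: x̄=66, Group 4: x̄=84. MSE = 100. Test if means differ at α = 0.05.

Grand mean = 70.0. SS_between = 2700.0, MS_between = 900.0. F = 9.0, F_crit ≈ 2.866. Reject H₀.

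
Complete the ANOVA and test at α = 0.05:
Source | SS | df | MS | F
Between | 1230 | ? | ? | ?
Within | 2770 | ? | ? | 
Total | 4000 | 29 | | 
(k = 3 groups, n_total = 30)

df_between = 2, df_within = 27. MS_between = 615.0, MS_within = 102.59. F = 5.995, F_crit ≈ 3.354. Reject H₀.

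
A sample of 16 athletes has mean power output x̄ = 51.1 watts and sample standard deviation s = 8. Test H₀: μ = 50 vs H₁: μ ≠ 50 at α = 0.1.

t = (x̄ - μ₀)/(s/√n) = (51.1 - 50)/(8/√16) = 0.55. df = 15, critical t = ±1.753. Fail to reject H₀.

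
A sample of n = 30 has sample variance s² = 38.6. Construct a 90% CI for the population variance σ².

df = 29. χ²_{0.05} = 42.557, χ²_{0.95} = 17.708. CI for σ² = ((n-1)s²/χ²_{α/2}, (n-1)s²/χ²_{1-α/2}) = (29·38.6/42.557, 29·38.6/17.708) = (26.3, 63.21)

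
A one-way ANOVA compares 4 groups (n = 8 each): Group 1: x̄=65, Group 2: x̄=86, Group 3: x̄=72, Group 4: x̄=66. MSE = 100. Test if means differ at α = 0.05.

Grand mean = 72.25. SS_between = 2246.0, MS_between = 748.67. F = 7.487, F_crit ≈ 2.947. Reject H₀.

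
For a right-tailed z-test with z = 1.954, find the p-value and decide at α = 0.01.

p = P(Z > 1.954) = 1 - Φ(1.954) ≈ 0.0254. Since p ≥ 0.01, fail to reject H₀ (not significant) at α = 0.01.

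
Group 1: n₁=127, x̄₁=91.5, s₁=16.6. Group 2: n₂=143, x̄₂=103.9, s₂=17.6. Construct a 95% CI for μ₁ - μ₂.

Difference = -12.4. SE = √(16.6²/127 + 17.6²/143) = 2.082. CI = (-16.48, -8.32)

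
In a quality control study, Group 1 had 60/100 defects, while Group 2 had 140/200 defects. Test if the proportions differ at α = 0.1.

p̂₁ = 0.6, p̂₂ = 0.7, pooled p̂ = 0.667. z = -1.732. Critical: ±1.645. Reject H₀.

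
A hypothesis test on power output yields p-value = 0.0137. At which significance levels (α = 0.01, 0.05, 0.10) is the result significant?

p = 0.0137. Significant at: α = 0.05, 0.1.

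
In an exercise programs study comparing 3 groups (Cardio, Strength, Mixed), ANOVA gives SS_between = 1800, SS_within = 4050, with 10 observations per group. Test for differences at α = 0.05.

df_between = 2, df_within = 27. F = MS_between/MS_within = 900.0/150.0 = 6.0. F_crit ≈ 3.354. Reject H₀. At least one mean differs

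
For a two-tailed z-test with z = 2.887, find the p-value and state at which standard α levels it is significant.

p = 2·P(Z > |2.887|) = 2·(1 - Φ(2.887)) ≈ 0.0039. Significant at α = 0.1; Significant at α = 0.05; Significant at α = 0.01.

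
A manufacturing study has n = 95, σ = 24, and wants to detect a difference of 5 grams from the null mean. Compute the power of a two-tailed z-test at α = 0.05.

SE = σ/√n = 24/√95 = 2.462. Non-centrality λ = d/SE = 5/2.462 = 2.031. Power ≈ Φ(λ - z_{α/2}) = Φ(2.031 - 1.96) = Φ(0.071) = 0.528.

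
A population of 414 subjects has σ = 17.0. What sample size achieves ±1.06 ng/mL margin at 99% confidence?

Without FPC: n₀ = (2.576×17.0/1.06)² = 1706.781. With FPC: n = n₀N/(n₀+N-1) = 333.3 → n = 334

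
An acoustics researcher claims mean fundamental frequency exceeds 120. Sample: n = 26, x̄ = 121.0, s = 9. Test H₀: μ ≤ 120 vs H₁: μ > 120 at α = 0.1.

t = (121.0 - 120)/(9/√26) = 0.567, df = 25. Critical t = 1.316. Fail to reject H₀.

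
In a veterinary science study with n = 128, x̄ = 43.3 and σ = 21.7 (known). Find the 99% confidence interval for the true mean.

CI = x̄ ± z*(σ/√n) = 43.3 ± 2.576(21.7/√128) = 43.3 ± 4.94 = (38.36, 48.24)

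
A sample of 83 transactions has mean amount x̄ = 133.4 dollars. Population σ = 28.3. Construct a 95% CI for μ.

CI = x̄ ± z*(σ/√n) = 133.4 ± 1.96(28.3/√83) = 133.4 ± 6.09 = (127.31, 139.49)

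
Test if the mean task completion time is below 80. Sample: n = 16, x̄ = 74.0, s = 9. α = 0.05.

t = (74.0 - 80)/(9/√16) = -2.667, df = 15. Critical t = -1.753. Reject H₀.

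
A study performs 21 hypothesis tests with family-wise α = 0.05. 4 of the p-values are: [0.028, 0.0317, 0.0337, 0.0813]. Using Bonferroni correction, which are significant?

Bonferroni α = 0.05/21 = 0.00238. None of the given p-values are significant.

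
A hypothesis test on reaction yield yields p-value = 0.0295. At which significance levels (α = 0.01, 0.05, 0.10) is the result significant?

p = 0.0295. Significant at: α = 0.05, 0.1.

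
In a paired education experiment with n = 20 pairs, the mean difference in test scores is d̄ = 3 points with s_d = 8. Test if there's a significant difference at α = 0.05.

t = d̄/(s_d/√n) = 3/(8/√20) = 1.677. df = 19, critical t = ±2.093. Fail to reject H₀.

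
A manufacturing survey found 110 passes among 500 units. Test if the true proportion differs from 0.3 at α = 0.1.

p̂ = 0.22, p₀ = 0.3. z = (p̂ - p₀)/√(p₀(1-p₀)/n) = -3.904. Critical: ±1.645. Reject H₀.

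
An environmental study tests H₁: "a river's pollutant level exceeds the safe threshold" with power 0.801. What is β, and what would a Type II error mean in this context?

β = 1 - power = 1 - 0.801 = 0.199. A Type II error is failing to reject H₀ when H₀ is false (false negative) — here, failing to conclude that a river's pollutant level exceeds the safe threshold when in fact it is true. Consequence: allowing unsafe pollution to continue.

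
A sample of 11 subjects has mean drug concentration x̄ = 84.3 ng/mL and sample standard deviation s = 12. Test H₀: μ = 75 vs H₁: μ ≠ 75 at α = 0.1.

t = (x̄ - μ₀)/(s/√n) = (84.3 - 75)/(12/√11) = 2.57. df = 10, critical t = ±1.812. Reject H₀.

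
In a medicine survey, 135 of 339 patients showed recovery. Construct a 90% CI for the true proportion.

p̂ = 0.398. CI = p̂ ± z*√(p̂(1-p̂)/n) = (0.354, 0.442)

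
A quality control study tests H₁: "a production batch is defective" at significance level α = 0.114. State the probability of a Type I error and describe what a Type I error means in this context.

P(Type I error) = α = 0.114. A Type I error is rejecting H₀ when H₀ is actually true (false positive) — here, concluding that a production batch is defective when in fact this is not the case. Consequence: scrapping a good batch — wasted material and cost for no reason.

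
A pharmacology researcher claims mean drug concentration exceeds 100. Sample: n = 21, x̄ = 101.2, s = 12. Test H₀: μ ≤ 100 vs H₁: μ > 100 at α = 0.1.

t = (101.2 - 100)/(12/√21) = 0.458, df = 20. Critical t = 1.325. Fail to reject H₀.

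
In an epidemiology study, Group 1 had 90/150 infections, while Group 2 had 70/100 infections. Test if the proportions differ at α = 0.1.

p̂₁ = 0.6, p̂₂ = 0.7, pooled p̂ = 0.64. z = -1.614. Critical: ±1.645. Fail to reject H₀.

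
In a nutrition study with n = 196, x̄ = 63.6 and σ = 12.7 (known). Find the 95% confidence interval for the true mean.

CI = x̄ ± z*(σ/√n) = 63.6 ± 1.96(12.7/√196) = 63.6 ± 1.78 = (61.82, 65.38)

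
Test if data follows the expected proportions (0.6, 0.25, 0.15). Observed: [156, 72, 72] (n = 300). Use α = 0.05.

Expected: [180.0, 75.0, 45.0]. χ² = 19.52. df = 2, critical = 5.991. Reject H₀.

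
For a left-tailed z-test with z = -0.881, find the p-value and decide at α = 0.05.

p = P(Z < -0.881) = Φ(-0.881) ≈ 0.1892. Since p ≥ 0.05, fail to reject H₀ (not significant) at α = 0.05.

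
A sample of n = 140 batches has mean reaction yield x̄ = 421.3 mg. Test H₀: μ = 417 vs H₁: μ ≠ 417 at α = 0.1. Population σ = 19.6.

z = (x̄ - μ₀)/(σ/√n) = (421.3 - 417)/(19.6/√140) = 2.596. Critical value: ±1.645. Since |2.596| > 1.645, Reject H₀.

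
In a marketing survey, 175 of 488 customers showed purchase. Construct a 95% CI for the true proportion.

p̂ = 0.359. CI = p̂ ± z*√(p̂(1-p̂)/n) = (0.316, 0.401)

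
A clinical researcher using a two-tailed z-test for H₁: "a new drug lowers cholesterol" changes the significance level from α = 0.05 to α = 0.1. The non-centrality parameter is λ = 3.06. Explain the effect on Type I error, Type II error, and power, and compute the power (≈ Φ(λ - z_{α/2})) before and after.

Increasing α from 0.05 to 0.1:
• Type I error rate increases (α is the Type I rate by definition).
• Critical value moves from z_{α/2} = 1.96 to 1.645, so power = Φ(λ - z_{α/2}) goes from Φ(3.06 - 1.96) = 0.864 to Φ(3.06 - 1.645) = 0.921.
• Type II error rate β = 1 - power therefore decreases (0.136 → 0.079).
Appropriate when false negatives are costly — here, shelving an effective drug — patients miss out on a treatment that would have helped.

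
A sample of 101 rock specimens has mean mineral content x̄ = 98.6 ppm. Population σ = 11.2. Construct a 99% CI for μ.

CI = x̄ ± z*(σ/√n) = 98.6 ± 2.576(11.2/√101) = 98.6 ± 2.87 = (95.73, 101.47)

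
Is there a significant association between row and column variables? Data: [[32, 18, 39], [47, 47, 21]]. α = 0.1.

χ² = 18.168. df = 2, critical = 4.605. Reject H₀. Variables are dependent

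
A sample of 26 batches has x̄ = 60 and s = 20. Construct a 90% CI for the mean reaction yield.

CI = x̄ ± t*(s/√n) = 60 ± 1.708(20/√26) = (53.3, 66.7)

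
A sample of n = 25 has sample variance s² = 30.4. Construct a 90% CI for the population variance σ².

df = 24. χ²_{0.05} = 36.415, χ²_{0.95} = 13.848. CI for σ² = ((n-1)s²/χ²_{α/2}, (n-1)s²/χ²_{1-α/2}) = (24·30.4/36.415, 24·30.4/13.848) = (20.04, 52.69)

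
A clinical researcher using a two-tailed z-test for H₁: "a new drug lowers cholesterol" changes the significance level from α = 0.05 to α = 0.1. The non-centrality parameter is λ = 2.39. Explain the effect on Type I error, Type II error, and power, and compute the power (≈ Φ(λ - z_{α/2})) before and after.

Increasing α from 0.05 to 0.1:
• Type I error rate increases (α is the Type I rate by definition).
• Critical value moves from z_{α/2} = 1.96 to 1.645, so power = Φ(λ - z_{α/2}) goes from Φ(2.39 - 1.96) = 0.666 to Φ(2.39 - 1.645) = 0.772.
• Type II error rate β = 1 - power therefore decreases (0.334 → 0.228).
Appropriate when false negatives are costly — here, shelving an effective drug — patients miss out on a treatment that would have helped.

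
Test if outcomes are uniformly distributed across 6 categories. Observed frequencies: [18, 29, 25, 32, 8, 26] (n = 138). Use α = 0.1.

Expected = 23 each. χ² = Σ(O-E)²/E = 16.522. df = 5, critical value = 9.236. Reject H₀.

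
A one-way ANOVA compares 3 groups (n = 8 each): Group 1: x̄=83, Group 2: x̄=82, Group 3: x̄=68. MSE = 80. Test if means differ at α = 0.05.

Grand mean = 77.67. SS_between = 1125.33, MS_between = 562.67. F = 7.033, F_crit ≈ 3.467. Reject H₀.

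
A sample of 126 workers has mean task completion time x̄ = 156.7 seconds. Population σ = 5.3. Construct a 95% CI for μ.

CI = x̄ ± z*(σ/√n) = 156.7 ± 1.96(5.3/√126) = 156.7 ± 0.93 = (155.77, 157.63)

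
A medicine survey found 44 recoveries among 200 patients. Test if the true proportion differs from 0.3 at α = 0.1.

p̂ = 0.22, p₀ = 0.3. z = (p̂ - p₀)/√(p₀(1-p₀)/n) = -2.469. Critical: ±1.645. Reject H₀.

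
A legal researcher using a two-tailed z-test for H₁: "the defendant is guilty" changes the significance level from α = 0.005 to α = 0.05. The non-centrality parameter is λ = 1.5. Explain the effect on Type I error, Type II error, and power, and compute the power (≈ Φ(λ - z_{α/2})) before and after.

Increasing α from 0.005 to 0.05:
• Type I error rate increases (α is the Type I rate by definition).
• Critical value moves from z_{α/2} = 2.807 to 1.96, so power = Φ(λ - z_{α/2}) goes from Φ(1.5 - 2.807) = 0.096 to Φ(1.5 - 1.96) = 0.323.
• Type II error rate β = 1 - power therefore decreases (0.904 → 0.677).
Appropriate when false negatives are costly — here, acquitting a guilty person.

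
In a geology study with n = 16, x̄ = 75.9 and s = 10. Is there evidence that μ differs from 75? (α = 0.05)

t = (x̄ - μ₀)/(s/√n) = (75.9 - 75)/(10/√16) = 0.36. df = 15, critical t = ±2.131. Fail to reject H₀.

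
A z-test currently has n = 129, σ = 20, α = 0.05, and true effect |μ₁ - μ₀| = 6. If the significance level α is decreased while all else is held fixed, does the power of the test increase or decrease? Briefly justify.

Power decreases: a smaller α raises the critical value, so less of the H₁ sampling distribution falls in the rejection region.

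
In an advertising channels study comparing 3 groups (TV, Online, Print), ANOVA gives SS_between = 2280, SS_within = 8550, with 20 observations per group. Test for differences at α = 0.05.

df_between = 2, df_within = 57. F = MS_between/MS_within = 1140.0/150.0 = 7.6. F_crit ≈ 3.159. Reject H₀. At least one mean differs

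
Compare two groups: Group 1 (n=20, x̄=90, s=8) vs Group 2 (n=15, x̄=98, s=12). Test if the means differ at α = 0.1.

Pooled sp = 9.9. t = -2.367, df = 33. Critical t = ±1.692. Reject H₀.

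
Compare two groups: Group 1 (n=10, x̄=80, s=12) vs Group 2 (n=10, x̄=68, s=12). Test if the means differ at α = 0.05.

Pooled sp = 12.0. t = 2.236, df = 18. Critical t = ±2.101. Reject H₀.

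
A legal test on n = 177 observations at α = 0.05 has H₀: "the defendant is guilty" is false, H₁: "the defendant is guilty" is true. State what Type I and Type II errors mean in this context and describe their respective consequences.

Type I (false positive): concluding that the defendant is guilty when it is not — convicting an innocent person. Type II (false negative): failing to conclude that the defendant is guilty when it is — acquitting a guilty person. Which is costlier depends on domain priorities and is a judgement call rather than a statistical fact.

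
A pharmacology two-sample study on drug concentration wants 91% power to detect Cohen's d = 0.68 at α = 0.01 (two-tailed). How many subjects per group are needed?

z_{α/2} = 2.576, z_β = Φ⁻¹(0.91) = 1.341. For medium effect (d = 0.68): n per group = 2(z_{α/2} + z_β)²/d² = 2(2.576 + 1.341)²/0.68² = 66.4 → 67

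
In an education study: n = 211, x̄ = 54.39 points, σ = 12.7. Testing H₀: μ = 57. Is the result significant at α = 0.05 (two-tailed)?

z = (54.39 - 57)/(12.7/√211) = -2.985. Since |z| > 1.96, significant at α = 0.05.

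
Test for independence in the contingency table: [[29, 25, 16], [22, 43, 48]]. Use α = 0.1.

χ² = 12.301. df = 2, critical = 4.605. Reject H₀. Variables are dependent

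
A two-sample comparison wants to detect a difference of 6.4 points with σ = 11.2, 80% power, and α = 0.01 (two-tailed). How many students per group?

n per group = 2(z_α/2 + z_β)²σ²/d² = 2×(2.576 + 0.84)²×11.2²/6.4² = 71.5 → n = 72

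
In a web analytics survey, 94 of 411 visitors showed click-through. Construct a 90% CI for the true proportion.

p̂ = 0.229. CI = p̂ ± z*√(p̂(1-p̂)/n) = (0.195, 0.263)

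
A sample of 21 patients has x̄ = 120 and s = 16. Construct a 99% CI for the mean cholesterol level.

CI = x̄ ± t*(s/√n) = 120 ± 2.845(16/√21) = (110.07, 129.93)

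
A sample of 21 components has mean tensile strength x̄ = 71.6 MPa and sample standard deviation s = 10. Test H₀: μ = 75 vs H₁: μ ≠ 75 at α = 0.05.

t = (x̄ - μ₀)/(s/√n) = (71.6 - 75)/(10/√21) = -1.558. df = 20, critical t = ±2.086. Fail to reject H₀.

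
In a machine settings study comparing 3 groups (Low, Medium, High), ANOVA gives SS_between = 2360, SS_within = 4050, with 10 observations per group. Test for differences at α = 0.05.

df_between = 2, df_within = 27. F = MS_between/MS_within = 1180.0/150.0 = 7.867. F_crit ≈ 3.354. Reject H₀. At least one mean differs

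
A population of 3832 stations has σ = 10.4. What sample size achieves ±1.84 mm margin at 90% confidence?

Without FPC: n₀ = (1.645×10.4/1.84)² = 86.45. With FPC: n = n₀N/(n₀+N-1) = 84.6 → n = 85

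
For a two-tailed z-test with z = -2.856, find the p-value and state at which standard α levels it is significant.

p = 2·P(Z > |-2.856|) = 2·(1 - Φ(2.856)) ≈ 0.0043. Significant at α = 0.1; Significant at α = 0.05; Significant at α = 0.01.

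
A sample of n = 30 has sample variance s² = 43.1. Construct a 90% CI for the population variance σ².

df = 29. χ²_{0.05} = 42.557, χ²_{0.95} = 17.708. CI for σ² = ((n-1)s²/χ²_{α/2}, (n-1)s²/χ²_{1-α/2}) = (29·43.1/42.557, 29·43.1/17.708) = (29.37, 70.58)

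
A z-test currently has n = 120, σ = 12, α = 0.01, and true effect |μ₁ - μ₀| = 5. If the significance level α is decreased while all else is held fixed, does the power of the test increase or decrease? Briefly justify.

Power decreases: a smaller α raises the critical value, so less of the H₁ sampling distribution falls in the rejection region.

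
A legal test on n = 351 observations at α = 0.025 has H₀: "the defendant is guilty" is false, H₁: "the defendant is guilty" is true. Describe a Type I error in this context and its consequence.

Type I error: rejecting H₀ when it is true — concluding that the defendant is guilty when in fact it is not. Consequence: convicting an innocent person.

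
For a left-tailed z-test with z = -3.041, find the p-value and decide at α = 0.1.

p = P(Z < -3.041) = Φ(-3.041) ≈ 0.0012. Since p < 0.1, reject H₀ (significant) at α = 0.1.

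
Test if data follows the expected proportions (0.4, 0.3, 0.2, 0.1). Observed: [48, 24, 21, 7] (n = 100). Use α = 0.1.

Expected: [40.0, 30.0, 20.0, 10.0]. χ² = 3.75. df = 3, critical = 6.251. Fail to reject H₀.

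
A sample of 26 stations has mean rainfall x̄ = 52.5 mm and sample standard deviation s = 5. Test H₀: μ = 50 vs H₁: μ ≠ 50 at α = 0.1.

t = (x̄ - μ₀)/(s/√n) = (52.5 - 50)/(5/√26) = 2.55. df = 25, critical t = ±1.708. Reject H₀.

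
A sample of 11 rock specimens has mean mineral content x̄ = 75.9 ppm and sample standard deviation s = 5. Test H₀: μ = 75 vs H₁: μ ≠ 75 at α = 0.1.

t = (x̄ - μ₀)/(s/√n) = (75.9 - 75)/(5/√11) = 0.597. df = 10, critical t = ±1.812. Fail to reject H₀.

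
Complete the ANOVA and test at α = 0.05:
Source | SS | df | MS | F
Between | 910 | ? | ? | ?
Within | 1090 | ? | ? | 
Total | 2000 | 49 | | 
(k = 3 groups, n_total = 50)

df_between = 2, df_within = 47. MS_between = 455.0, MS_within = 23.19. F = 19.619, F_crit ≈ 3.195. Reject H₀.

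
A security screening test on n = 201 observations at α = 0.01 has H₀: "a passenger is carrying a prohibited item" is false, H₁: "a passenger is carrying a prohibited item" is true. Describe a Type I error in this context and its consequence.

Type I error: rejecting H₀ when it is true — concluding that a passenger is carrying a prohibited item when in fact it is not. Consequence: detaining an innocent passenger — delay and inconvenience.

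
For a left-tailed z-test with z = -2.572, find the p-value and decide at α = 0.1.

p = P(Z < -2.572) = Φ(-2.572) ≈ 0.0051. Since p < 0.1, reject H₀ (significant) at α = 0.1.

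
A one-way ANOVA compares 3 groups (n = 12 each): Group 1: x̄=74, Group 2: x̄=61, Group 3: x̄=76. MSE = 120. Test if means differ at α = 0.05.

Grand mean = 70.33. SS_between = 1592.0, MS_between = 796.0. F = 6.633, F_crit ≈ 3.285. Reject H₀.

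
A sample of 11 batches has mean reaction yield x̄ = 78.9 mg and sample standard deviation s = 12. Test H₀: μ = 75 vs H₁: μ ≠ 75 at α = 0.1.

t = (x̄ - μ₀)/(s/√n) = (78.9 - 75)/(12/√11) = 1.078. df = 10, critical t = ±1.812. Fail to reject H₀.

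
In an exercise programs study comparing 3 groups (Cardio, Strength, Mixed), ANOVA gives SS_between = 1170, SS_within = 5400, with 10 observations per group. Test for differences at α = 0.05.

df_between = 2, df_within = 27. F = MS_between/MS_within = 585.0/200.0 = 2.925. F_crit ≈ 3.354. Fail to reject H₀.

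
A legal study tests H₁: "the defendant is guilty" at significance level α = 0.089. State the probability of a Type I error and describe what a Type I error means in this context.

P(Type I error) = α = 0.089. A Type I error is rejecting H₀ when H₀ is actually true (false positive) — here, concluding that the defendant is guilty when in fact this is not the case. Consequence: convicting an innocent person.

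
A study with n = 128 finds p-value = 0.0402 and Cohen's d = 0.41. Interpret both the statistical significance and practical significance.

Statistically significant (p = 0.0402 < 0.05). Cohen's d = 0.41 indicates a small effect size. Both statistical and practical significance should be considered.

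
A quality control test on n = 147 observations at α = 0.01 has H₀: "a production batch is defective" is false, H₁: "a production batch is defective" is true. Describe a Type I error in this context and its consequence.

Type I error: rejecting H₀ when it is true — concluding that a production batch is defective when in fact it is not. Consequence: scrapping a good batch — wasted material and cost for no reason.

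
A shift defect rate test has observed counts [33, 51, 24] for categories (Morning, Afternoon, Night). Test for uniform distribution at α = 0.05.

Expected = 36 each. χ² = Σ(O-E)²/E = 10.5. df = 2, critical value = 5.991. Reject H₀.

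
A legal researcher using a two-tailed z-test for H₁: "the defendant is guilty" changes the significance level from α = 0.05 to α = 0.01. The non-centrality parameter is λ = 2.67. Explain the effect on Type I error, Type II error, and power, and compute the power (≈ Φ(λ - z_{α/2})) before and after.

Decreasing α from 0.05 to 0.01:
• Type I error rate decreases (α is the Type I rate by definition).
• Critical value moves from z_{α/2} = 1.96 to 2.576, so power = Φ(λ - z_{α/2}) goes from Φ(2.67 - 1.96) = 0.761 to Φ(2.67 - 2.576) = 0.537.
• Type II error rate β = 1 - power therefore increases (0.239 → 0.463).
Appropriate when false positives are costly — here, convicting an innocent person.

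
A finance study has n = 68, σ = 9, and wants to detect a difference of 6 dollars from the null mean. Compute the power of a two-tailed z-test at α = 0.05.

SE = σ/√n = 9/√68 = 1.091. Non-centrality λ = d/SE = 6/1.091 = 5.497. Power ≈ Φ(λ - z_{α/2}) = Φ(5.497 - 1.96) = Φ(3.537) = 1.0.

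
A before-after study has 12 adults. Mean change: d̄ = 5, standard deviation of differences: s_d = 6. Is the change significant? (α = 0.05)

t = d̄/(s_d/√n) = 5/(6/√12) = 2.887. df = 11, critical t = ±2.201. Reject H₀.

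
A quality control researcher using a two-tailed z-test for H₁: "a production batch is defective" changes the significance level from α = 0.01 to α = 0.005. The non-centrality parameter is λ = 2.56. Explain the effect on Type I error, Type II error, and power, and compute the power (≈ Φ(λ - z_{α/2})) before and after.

Decreasing α from 0.01 to 0.005:
• Type I error rate decreases (α is the Type I rate by definition).
• Critical value moves from z_{α/2} = 2.576 to 2.807, so power = Φ(λ - z_{α/2}) goes from Φ(2.56 - 2.576) = 0.494 to Φ(2.56 - 2.807) = 0.402.
• Type II error rate β = 1 - power therefore increases (0.506 → 0.598).
Appropriate when false positives are costly — here, scrapping a good batch — wasted material and cost for no reason.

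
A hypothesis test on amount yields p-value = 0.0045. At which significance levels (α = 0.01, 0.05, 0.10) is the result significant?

p = 0.0045. Significant at: α = 0.01, 0.05, 0.1.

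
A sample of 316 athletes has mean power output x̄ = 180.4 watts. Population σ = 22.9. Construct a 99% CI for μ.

CI = x̄ ± z*(σ/√n) = 180.4 ± 2.576(22.9/√316) = 180.4 ± 3.32 = (177.08, 183.72)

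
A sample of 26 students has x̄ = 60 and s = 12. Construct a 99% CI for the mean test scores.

CI = x̄ ± t*(s/√n) = 60 ± 2.787(12/√26) = (53.44, 66.56)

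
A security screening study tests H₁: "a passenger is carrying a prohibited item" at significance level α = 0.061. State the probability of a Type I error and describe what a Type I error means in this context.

P(Type I error) = α = 0.061. A Type I error is rejecting H₀ when H₀ is actually true (false positive) — here, concluding that a passenger is carrying a prohibited item when in fact this is not the case. Consequence: detaining an innocent passenger — delay and inconvenience.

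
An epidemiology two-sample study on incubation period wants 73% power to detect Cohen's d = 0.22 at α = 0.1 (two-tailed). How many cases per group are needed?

z_{α/2} = 1.645, z_β = Φ⁻¹(0.73) = 0.613. For small effect (d = 0.22): n per group = 2(z_{α/2} + z_β)²/d² = 2(1.645 + 0.613)²/0.22² = 210.7 → 211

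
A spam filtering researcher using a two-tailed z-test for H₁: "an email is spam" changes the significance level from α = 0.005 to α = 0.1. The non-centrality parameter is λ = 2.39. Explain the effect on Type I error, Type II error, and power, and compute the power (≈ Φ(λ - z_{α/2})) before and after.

Increasing α from 0.005 to 0.1:
• Type I error rate increases (α is the Type I rate by definition).
• Critical value moves from z_{α/2} = 2.807 to 1.645, so power = Φ(λ - z_{α/2}) goes from Φ(2.39 - 2.807) = 0.338 to Φ(2.39 - 1.645) = 0.772.
• Type II error rate β = 1 - power therefore decreases (0.662 → 0.228).
Appropriate when false negatives are costly — here, a spam email lands in the inbox.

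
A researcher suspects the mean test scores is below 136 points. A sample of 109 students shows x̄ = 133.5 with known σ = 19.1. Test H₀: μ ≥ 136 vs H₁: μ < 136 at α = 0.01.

z = -1.367. Critical value: -2.33. Fail to reject H₀.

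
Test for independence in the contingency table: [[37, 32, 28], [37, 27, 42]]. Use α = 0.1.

χ² = 2.83. df = 2, critical = 4.605. Fail to reject H₀. No evidence of dependence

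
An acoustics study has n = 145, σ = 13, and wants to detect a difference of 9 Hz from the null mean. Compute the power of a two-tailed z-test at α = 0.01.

SE = σ/√n = 13/√145 = 1.08. Non-centrality λ = d/SE = 9/1.08 = 8.336. Power ≈ Φ(λ - z_{α/2}) = Φ(8.336 - 2.576) = Φ(5.76) = 1.0.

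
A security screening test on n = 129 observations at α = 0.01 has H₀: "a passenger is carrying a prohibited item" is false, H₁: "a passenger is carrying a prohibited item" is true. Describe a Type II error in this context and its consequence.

Type II error: failing to reject H₀ when it is false — concluding that a passenger is carrying a prohibited item is not supported when in fact it is. Consequence: letting a prohibited item through — security breach.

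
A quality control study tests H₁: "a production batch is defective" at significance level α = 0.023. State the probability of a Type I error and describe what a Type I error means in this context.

P(Type I error) = α = 0.023. A Type I error is rejecting H₀ when H₀ is actually true (false positive) — here, concluding that a production batch is defective when in fact this is not the case. Consequence: scrapping a good batch — wasted material and cost for no reason.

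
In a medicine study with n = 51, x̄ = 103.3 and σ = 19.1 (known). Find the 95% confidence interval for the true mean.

CI = x̄ ± z*(σ/√n) = 103.3 ± 1.96(19.1/√51) = 103.3 ± 5.24 = (98.06, 108.54)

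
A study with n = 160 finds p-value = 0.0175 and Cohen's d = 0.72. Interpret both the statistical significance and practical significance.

Statistically significant (p = 0.0175 < 0.05). Cohen's d = 0.72 indicates a medium effect size. Both statistical and practical significance should be considered.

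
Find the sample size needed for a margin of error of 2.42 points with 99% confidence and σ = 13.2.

n = (z*σ/E)² = (2.576×13.2/2.42)² = 197.4 → n = 198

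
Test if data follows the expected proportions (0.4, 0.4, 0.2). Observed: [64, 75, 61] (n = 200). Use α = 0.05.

Expected: [80.0, 80.0, 40.0]. χ² = 14.538. df = 2, critical = 5.991. Reject H₀.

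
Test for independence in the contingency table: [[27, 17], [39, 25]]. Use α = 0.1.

χ² = 0.002. df = 1, critical = 2.706. Fail to reject H₀. No evidence of dependence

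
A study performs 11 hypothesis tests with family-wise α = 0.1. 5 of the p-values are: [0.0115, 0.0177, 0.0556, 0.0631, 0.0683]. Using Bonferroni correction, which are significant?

Bonferroni α = 0.1/11 = 0.00909. None of the given p-values are significant.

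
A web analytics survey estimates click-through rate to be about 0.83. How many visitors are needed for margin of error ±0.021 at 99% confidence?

n = z²p(1-p)/E² = 2.576²×0.83×0.17/0.021² = 2123.1 → n = 2124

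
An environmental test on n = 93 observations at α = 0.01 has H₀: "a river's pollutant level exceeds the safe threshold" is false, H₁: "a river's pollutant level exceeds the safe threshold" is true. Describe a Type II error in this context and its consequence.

Type II error: failing to reject H₀ when it is false — concluding that a river's pollutant level exceeds the safe threshold is not supported when in fact it is. Consequence: allowing unsafe pollution to continue.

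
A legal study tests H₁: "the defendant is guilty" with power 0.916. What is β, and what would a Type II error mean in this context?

β = 1 - power = 1 - 0.916 = 0.084. A Type II error is failing to reject H₀ when H₀ is false (false negative) — here, failing to conclude that the defendant is guilty when in fact it is true. Consequence: acquitting a guilty person.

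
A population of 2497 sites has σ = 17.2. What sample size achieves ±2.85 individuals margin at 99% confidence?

Without FPC: n₀ = (2.576×17.2/2.85)² = 241.69. With FPC: n = n₀N/(n₀+N-1) = 220.4 → n = 221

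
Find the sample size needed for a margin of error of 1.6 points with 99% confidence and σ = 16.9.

n = (z*σ/E)² = (2.576×16.9/1.6)² = 740.3 → n = 741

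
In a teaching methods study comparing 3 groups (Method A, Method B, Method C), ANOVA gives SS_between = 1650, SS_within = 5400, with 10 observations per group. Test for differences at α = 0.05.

df_between = 2, df_within = 27. F = MS_between/MS_within = 825.0/200.0 = 4.125. F_crit ≈ 3.354. Reject H₀. At least one mean differs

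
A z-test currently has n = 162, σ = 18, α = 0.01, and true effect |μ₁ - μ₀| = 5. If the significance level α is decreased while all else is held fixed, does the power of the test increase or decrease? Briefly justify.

Power decreases: a smaller α raises the critical value, so less of the H₁ sampling distribution falls in the rejection region.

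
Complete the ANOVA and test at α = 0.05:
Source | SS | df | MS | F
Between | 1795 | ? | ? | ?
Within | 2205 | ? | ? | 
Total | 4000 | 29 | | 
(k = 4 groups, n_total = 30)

df_between = 3, df_within = 26. MS_between = 598.33, MS_within = 84.81. F = 7.055, F_crit ≈ 2.975. Reject H₀.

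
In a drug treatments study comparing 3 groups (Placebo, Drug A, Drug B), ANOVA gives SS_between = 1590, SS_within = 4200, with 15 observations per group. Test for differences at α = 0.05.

df_between = 2, df_within = 42. F = MS_between/MS_within = 795.0/100.0 = 7.95. F_crit ≈ 3.22. Reject H₀. At least one mean differs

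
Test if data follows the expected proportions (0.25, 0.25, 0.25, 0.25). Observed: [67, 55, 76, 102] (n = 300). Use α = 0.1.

Expected: [75.0, 75.0, 75.0, 75.0]. χ² = 15.92. df = 3, critical = 6.251. Reject H₀.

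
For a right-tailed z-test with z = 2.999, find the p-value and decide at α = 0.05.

p = P(Z > 2.999) = 1 - Φ(2.999) ≈ 0.0014. Since p < 0.05, reject H₀ (significant) at α = 0.05.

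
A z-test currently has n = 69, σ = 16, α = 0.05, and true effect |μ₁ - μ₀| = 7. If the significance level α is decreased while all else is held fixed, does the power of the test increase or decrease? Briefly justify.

Power decreases: a smaller α raises the critical value, so less of the H₁ sampling distribution falls in the rejection region.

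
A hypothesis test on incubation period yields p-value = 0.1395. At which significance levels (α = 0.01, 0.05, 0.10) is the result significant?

p = 0.1395. Not significant at any of the given levels.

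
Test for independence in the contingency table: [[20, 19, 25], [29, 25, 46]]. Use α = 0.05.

χ² = 0.82. df = 2, critical = 5.991. Fail to reject H₀. No evidence of dependence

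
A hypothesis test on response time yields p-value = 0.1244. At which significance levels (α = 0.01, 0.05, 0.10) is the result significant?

p = 0.1244. Not significant at any of the given levels.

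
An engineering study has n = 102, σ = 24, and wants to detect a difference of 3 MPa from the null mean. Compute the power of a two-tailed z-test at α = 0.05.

SE = σ/√n = 24/√102 = 2.376. Non-centrality λ = d/SE = 3/2.376 = 1.262. Power ≈ Φ(λ - z_{α/2}) = Φ(1.262 - 1.96) = Φ(-0.698) = 0.243.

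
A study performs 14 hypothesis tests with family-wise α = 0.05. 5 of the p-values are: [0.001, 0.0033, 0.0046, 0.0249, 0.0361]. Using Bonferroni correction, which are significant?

Bonferroni α = 0.05/14 = 0.00357. Significant p-values: [0.001, 0.0033]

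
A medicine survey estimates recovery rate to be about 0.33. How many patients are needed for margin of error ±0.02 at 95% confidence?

n = z²p(1-p)/E² = 1.96²×0.33×0.67/0.02² = 2123.4 → n = 2124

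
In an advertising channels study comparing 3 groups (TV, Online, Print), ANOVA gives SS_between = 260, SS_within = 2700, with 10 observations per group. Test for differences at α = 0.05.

df_between = 2, df_within = 27. F = MS_between/MS_within = 130.0/100.0 = 1.3. F_crit ≈ 3.354. Fail to reject H₀.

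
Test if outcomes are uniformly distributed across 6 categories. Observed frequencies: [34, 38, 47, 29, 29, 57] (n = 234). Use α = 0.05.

Expected = 39 each. χ² = Σ(O-E)²/E = 15.744. df = 5, critical value = 11.07. Reject H₀.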